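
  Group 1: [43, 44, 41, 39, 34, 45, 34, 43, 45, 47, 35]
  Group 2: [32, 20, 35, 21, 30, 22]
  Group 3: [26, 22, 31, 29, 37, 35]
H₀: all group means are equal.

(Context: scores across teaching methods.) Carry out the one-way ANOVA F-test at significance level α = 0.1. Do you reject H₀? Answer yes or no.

reject H₀: yes

Group means [40.91, 26.67, 30.00], grand mean 34.348
SSB = Σnᵢ(x̄ᵢ−x̄)² = 940.975; SSW = ΣΣ(x−x̄ᵢ)² = 586.242
MSB = 940.975/2 = 470.4875; MSW = 586.242/20 = 29.3121
F = MSB/MSW = 16.0510
df = (2, 20)
p-value (upper-tail) = 0.00007
At α=0.1: p < α → reject H₀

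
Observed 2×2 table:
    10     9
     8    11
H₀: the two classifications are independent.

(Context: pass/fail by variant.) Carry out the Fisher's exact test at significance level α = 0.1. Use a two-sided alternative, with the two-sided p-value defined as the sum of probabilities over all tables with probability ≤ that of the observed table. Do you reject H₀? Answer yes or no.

Margins: r₁=19, r₂=19, c₁=18, c₂=20, n=38
p_obs = C(19,10)·C(19,8)/C(38,18); sum pmf over tables with pmf ≤ p_obs
p-value (two-sided) = 0.74585
At α=0.1: p ≥ α → fail to reject H₀

reject H₀: no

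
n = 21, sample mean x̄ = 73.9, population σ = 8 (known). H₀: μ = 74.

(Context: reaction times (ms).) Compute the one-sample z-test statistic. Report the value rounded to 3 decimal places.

SE = σ/√n = 8/√21 = 1.7457
z = (x̄−μ₀)/SE = (73.9−74)/1.7457 = -0.0573

test statistic = -0.057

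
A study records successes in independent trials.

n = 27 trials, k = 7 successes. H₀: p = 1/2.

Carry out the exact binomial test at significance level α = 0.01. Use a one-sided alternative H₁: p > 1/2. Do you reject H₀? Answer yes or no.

reject H₀: no

Exact binomial: n=27, k=7, p₀=1/2=0.5000
P(X≥7) from Σ C(n,i)·p₀^i·(1−p₀)^(n−i)
p-value (one-sided, H₁ greater) = 0.99704
At α=0.01: p ≥ α → fail to reject H₀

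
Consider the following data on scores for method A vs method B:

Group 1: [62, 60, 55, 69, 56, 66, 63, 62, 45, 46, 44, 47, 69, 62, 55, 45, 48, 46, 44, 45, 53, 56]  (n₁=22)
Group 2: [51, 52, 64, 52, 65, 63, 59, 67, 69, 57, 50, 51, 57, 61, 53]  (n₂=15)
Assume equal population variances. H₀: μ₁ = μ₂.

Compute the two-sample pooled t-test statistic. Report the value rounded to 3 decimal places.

test statistic = -1.377

x̄₁=54.455, s₁=8.634, n₁=22
x̄₂=58.067, s₂=6.453, n₂=15
s_p² = [21·8.634² + 14·6.453²]/35 = 61.3825
SE = √(s_p²·(1/22+1/15)) = 2.6234
t = (54.455−58.067)/2.6234 = -1.3769
df = 35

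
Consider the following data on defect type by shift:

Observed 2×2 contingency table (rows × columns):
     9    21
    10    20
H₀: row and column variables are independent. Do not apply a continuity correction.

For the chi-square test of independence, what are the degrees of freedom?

degrees of freedom = 1

df = (r−1)(c−1) = (2−1)·(2−1) = 1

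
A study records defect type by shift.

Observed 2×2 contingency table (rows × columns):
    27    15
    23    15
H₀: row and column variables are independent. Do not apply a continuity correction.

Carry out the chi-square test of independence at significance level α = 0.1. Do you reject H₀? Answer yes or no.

Row totals [42, 38], col totals [50, 30], n=80
χ² = (27−26.25)²/26.25 + (15−15.75)²/15.75 + (23−23.75)²/23.75 + (15−14.25)²/14.25 = 0.1203
df = 1
p-value (upper-tail) = 0.72871
At α=0.1: p ≥ α → fail to reject H₀

reject H₀: no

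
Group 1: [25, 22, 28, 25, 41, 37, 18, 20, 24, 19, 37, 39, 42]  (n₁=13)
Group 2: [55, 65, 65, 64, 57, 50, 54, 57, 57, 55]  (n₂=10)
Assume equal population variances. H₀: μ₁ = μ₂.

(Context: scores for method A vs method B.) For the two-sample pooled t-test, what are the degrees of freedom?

df = n₁ + n₂ − 2 = 13 + 10 − 2 = 21

degrees of freedom = 21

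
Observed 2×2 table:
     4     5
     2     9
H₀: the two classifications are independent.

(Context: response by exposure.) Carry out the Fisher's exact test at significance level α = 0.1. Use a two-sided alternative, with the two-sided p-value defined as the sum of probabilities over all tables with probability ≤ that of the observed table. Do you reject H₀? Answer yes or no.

reject H₀: no

Margins: r₁=9, r₂=11, c₁=6, c₂=14, n=20
p_obs = C(9,4)·C(11,2)/C(20,6); sum pmf over tables with pmf ≤ p_obs
p-value (two-sided) = 0.33591
At α=0.1: p ≥ α → fail to reject H₀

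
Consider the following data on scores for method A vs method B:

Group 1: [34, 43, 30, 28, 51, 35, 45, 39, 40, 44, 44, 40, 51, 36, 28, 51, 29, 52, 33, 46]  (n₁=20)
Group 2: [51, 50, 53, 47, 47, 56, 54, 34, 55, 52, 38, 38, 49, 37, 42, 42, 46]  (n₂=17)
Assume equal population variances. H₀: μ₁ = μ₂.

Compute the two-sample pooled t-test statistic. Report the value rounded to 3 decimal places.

x̄₁=39.950, s₁=8.095, n₁=20
x̄₂=46.529, s₂=6.902, n₂=17
s_p² = [19·8.095² + 16·6.902²]/35 = 57.3482
SE = √(s_p²·(1/20+1/17)) = 2.4982
t = (39.950−46.529)/2.4982 = -2.6337
df = 35

test statistic = -2.634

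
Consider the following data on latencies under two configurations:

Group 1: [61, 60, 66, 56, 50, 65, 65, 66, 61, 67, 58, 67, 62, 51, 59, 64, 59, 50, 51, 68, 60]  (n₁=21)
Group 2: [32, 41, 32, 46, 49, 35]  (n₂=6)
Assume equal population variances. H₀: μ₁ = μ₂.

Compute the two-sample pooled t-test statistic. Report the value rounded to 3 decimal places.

x̄₁=60.286, s₁=5.866, n₁=21
x̄₂=39.167, s₂=7.305, n₂=6
s_p² = [20·5.866² + 5·7.305²]/25 = 38.2048
SE = √(s_p²·(1/21+1/6)) = 2.8612
t = (60.286−39.167)/2.8612 = 7.3811
df = 25

test statistic = 7.381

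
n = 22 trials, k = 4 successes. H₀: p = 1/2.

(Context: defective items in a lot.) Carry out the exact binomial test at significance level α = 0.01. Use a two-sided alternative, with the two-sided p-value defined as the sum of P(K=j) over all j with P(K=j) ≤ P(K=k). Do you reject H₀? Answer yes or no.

reject H₀: yes

Exact binomial: n=22, k=4, p₀=1/2=0.5000
P(X=j) = C(n,j)·p₀^j·(1−p₀)^(n−j); p = Σ P(X=j) over j with P(X=j) ≤ P(X=4)
p-value (two-sided) = 0.00434
At α=0.01: p < α → reject H₀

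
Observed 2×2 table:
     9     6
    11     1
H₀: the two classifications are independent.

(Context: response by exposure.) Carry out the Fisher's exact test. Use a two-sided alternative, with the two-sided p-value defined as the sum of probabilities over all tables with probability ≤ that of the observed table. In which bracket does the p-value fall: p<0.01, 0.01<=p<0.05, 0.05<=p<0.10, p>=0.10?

p-value bracket: 0.05<=p<0.10

Margins: r₁=15, r₂=12, c₁=20, c₂=7, n=27
p_obs = C(15,9)·C(12,11)/C(27,20); sum pmf over tables with pmf ≤ p_obs
p-value (two-sided) = 0.09138
→ bracket: 0.05<=p<0.10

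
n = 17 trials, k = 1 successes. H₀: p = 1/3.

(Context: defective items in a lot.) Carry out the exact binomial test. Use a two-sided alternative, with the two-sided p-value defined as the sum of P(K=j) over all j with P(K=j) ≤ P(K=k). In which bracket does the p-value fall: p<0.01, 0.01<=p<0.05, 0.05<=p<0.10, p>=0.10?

Exact binomial: n=17, k=1, p₀=1/3=0.3333
P(X=j) = C(n,j)·p₀^j·(1−p₀)^(n−j); p = Σ P(X=j) over j with P(X=j) ≤ P(X=1)
p-value (two-sided) = 0.01765
→ bracket: 0.01<=p<0.05

p-value bracket: 0.01<=p<0.05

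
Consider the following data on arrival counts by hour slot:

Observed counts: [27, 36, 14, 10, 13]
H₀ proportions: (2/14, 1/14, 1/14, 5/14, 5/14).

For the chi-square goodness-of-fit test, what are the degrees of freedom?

df = k − 1 = 5 − 1 = 4

degrees of freedom = 4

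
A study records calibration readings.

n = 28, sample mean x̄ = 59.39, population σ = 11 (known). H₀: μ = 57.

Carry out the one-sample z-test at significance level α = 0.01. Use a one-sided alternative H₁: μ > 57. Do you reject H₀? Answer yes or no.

SE = σ/√n = 11/√28 = 2.0788
z = (x̄−μ₀)/SE = (59.39−57)/2.0788 = 1.1497
p-value (one-sided, H₁ greater) = 0.12513
At α=0.01: p ≥ α → fail to reject H₀

reject H₀: no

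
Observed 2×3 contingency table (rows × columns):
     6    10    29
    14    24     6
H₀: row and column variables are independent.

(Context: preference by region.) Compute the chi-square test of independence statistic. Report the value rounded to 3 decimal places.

Row totals [45, 44], col totals [20, 34, 35], n=89
χ² = (6−10.11)²/10.11 + (10−17.19)²/17.19 + (29−17.70)²/17.70 + (14−9.89)²/9.89 + (24−16.81)²/16.81 + (6−17.30)²/17.30 = 24.0708
df = 2

test statistic = 24.071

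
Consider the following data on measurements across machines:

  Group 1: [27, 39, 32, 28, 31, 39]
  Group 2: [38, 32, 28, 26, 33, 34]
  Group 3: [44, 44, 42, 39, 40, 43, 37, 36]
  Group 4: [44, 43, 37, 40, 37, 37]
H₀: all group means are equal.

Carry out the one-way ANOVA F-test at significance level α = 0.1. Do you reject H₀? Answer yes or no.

Group means [32.67, 31.83, 40.62, 39.67], grand mean 36.538
SSB = Σnᵢ(x̄ᵢ−x̄)² = 415.087; SSW = ΣΣ(x−x̄ᵢ)² = 349.375
MSB = 415.087/3 = 138.3622; MSW = 349.375/22 = 15.8807
F = MSB/MSW = 8.7126
df = (3, 22)
p-value (upper-tail) = 0.00054
At α=0.1: p < α → reject H₀

reject H₀: yes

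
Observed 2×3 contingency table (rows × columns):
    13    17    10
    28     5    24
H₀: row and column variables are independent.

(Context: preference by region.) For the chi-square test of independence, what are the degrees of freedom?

degrees of freedom = 2

df = (r−1)(c−1) = (2−1)·(3−1) = 2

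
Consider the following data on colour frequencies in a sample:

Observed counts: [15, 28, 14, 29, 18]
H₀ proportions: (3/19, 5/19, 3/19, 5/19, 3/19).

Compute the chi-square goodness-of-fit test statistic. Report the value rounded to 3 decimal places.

n = 104; E_i = n·p_i = [16.42, 27.37, 16.42, 27.37, 16.42]
χ² = (15−16.42)²/16.42 + (28−27.37)²/27.37 + (14−16.42)²/16.42 + (29−27.37)²/27.37 + (18−16.42)²/16.42 = 0.7436
df = 4

test statistic = 0.744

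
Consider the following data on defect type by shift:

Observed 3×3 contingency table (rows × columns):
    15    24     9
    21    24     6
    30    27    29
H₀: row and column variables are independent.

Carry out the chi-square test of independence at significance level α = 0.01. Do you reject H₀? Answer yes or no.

reject H₀: no

Row totals [48, 51, 86], col totals [66, 75, 44], n=185
χ² = (15−17.12)²/17.12 + (24−19.46)²/19.46 + (9−11.42)²/11.42 + (21−18.19)²/18.19 + (24−20.68)²/20.68 + (6−12.13)²/12.13 + (30−30.68)²/30.68 + (27−34.86)²/34.86 + (29−20.45)²/20.45 = 11.2590
df = 4
p-value (upper-tail) = 0.02380
At α=0.01: p ≥ α → fail to reject H₀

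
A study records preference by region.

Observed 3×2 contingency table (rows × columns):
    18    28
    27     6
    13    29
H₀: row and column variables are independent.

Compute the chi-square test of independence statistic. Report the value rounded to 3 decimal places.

test statistic = 21.463

Row totals [46, 33, 42], col totals [58, 63], n=121
χ² = (18−22.05)²/22.05 + (28−23.95)²/23.95 + (27−15.82)²/15.82 + (6−17.18)²/17.18 + (13−20.13)²/20.13 + (29−21.87)²/21.87 = 21.4628
df = 2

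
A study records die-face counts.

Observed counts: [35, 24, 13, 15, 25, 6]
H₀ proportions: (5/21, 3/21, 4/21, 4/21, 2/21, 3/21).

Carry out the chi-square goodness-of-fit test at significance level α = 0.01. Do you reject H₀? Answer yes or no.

reject H₀: yes

n = 118; E_i = n·p_i = [28.10, 16.86, 22.48, 22.48, 11.24, 16.86]
χ² = (35−28.10)²/28.10 + (24−16.86)²/16.86 + (13−22.48)²/22.48 + (15−22.48)²/22.48 + (25−11.24)²/11.24 + (6−16.86)²/16.86 = 35.0508
df = 5
p-value (upper-tail) = 0.00000
At α=0.01: p < α → reject H₀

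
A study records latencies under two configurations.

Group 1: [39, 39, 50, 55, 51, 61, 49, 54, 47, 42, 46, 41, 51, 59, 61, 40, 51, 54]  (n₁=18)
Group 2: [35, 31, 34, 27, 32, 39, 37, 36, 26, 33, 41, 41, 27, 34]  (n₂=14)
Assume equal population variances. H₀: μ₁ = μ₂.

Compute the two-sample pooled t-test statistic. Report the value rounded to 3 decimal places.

test statistic = 6.940

x̄₁=49.444, s₁=7.237, n₁=18
x̄₂=33.786, s₂=4.902, n₂=14
s_p² = [17·7.237² + 13·4.902²]/30 = 40.0934
SE = √(s_p²·(1/18+1/14)) = 2.2564
t = (49.444−33.786)/2.2564 = 6.9398
df = 30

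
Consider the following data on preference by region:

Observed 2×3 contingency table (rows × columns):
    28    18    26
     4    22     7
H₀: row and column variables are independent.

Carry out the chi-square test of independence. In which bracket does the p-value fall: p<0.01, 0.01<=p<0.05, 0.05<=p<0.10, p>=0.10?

p-value bracket: p<0.01

Row totals [72, 33], col totals [32, 40, 33], n=105
χ² = (28−21.94)²/21.94 + (18−27.43)²/27.43 + (26−22.63)²/22.63 + (4−10.06)²/10.06 + (22−12.57)²/12.57 + (7−10.37)²/10.37 = 17.2308
df = 2
p-value (upper-tail) = 0.00018
→ bracket: p<0.01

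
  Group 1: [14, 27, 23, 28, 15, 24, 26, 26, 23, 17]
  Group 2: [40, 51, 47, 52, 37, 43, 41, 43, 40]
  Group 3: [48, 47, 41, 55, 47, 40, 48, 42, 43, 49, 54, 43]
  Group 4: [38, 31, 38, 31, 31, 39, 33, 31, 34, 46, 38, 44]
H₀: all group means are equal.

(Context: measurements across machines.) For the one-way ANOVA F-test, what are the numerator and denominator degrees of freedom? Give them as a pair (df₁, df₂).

degrees of freedom = [3, 39]

k = 4 groups, N = 43 total
df = (k−1, N−k) = (4−1, 43−4) = (3, 39)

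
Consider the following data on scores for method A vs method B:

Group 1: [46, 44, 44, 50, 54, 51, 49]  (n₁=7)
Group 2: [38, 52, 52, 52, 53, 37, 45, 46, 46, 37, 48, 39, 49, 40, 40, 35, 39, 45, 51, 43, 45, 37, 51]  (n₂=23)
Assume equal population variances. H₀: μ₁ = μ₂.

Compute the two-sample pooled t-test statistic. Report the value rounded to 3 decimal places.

test statistic = 1.653

x̄₁=48.286, s₁=3.773, n₁=7
x̄₂=44.348, s₂=5.905, n₂=23
s_p² = [6·3.773² + 22·5.905²]/28 = 30.4516
SE = √(s_p²·(1/7+1/23)) = 2.3821
t = (48.286−44.348)/2.3821 = 1.6531
df = 28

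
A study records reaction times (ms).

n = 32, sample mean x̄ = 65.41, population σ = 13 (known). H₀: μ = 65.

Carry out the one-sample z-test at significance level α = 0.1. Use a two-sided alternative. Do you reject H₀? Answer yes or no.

SE = σ/√n = 13/√32 = 2.2981
z = (x̄−μ₀)/SE = (65.41−65)/2.2981 = 0.1784
p-value (two-sided) = 0.85840
At α=0.1: p ≥ α → fail to reject H₀

reject H₀: no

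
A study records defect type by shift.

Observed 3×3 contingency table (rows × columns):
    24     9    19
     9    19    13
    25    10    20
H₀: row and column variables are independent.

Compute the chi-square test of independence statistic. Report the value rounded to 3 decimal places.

test statistic = 13.934

Row totals [52, 41, 55], col totals [58, 38, 52], n=148
χ² = (24−20.38)²/20.38 + (9−13.35)²/13.35 + (19−18.27)²/18.27 + (9−16.07)²/16.07 + (19−10.53)²/10.53 + (13−14.41)²/14.41 + (25−21.55)²/21.55 + (10−14.12)²/14.12 + (20−19.32)²/19.32 = 13.9340
df = 4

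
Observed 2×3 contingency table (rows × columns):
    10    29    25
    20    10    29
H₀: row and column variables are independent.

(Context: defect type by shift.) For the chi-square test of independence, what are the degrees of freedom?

degrees of freedom = 2

df = (r−1)(c−1) = (2−1)·(3−1) = 2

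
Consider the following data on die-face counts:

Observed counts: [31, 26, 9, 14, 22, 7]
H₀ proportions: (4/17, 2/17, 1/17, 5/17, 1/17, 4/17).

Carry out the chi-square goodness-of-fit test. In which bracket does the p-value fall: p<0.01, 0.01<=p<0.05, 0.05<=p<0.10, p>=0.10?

p-value bracket: p<0.01

n = 109; E_i = n·p_i = [25.65, 12.82, 6.41, 32.06, 6.41, 25.65]
χ² = (31−25.65)²/25.65 + (26−12.82)²/12.82 + (9−6.41)²/6.41 + (14−32.06)²/32.06 + (22−6.41)²/6.41 + (7−25.65)²/25.65 = 77.3294
df = 5
p-value (upper-tail) = 0.00000
→ bracket: p<0.01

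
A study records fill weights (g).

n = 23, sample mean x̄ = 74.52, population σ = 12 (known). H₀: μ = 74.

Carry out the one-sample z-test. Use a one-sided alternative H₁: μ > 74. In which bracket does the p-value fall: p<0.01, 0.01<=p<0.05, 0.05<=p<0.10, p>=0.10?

p-value bracket: p>=0.10

SE = σ/√n = 12/√23 = 2.5022
z = (x̄−μ₀)/SE = (74.52−74)/2.5022 = 0.2078
p-value (one-sided, H₁ greater) = 0.41769
→ bracket: p>=0.10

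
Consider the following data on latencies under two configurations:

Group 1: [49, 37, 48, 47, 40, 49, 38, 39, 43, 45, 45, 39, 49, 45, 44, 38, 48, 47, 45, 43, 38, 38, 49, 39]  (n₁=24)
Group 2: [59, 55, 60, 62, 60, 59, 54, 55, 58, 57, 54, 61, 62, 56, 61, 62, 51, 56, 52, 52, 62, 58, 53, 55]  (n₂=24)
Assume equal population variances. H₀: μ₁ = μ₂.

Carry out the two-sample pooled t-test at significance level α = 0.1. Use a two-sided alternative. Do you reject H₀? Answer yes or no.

reject H₀: yes

x̄₁=43.417, s₁=4.333, n₁=24
x̄₂=57.250, s₂=3.566, n₂=24
s_p² = [23·4.333² + 23·3.566²]/46 = 15.7464
SE = √(s_p²·(1/24+1/24)) = 1.1455
t = (43.417−57.250)/1.1455 = -12.0761
df = 46
p-value (two-sided) = 0.00000
At α=0.1: p < α → reject H₀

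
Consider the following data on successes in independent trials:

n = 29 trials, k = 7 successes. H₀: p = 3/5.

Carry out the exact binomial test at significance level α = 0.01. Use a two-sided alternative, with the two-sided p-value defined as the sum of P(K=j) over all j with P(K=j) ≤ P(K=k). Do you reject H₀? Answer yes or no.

reject H₀: yes

Exact binomial: n=29, k=7, p₀=3/5=0.6000
P(X=j) = C(n,j)·p₀^j·(1−p₀)^(n−j); p = Σ P(X=j) over j with P(X=j) ≤ P(X=7)
p-value (two-sided) = 0.00017
At α=0.01: p < α → reject H₀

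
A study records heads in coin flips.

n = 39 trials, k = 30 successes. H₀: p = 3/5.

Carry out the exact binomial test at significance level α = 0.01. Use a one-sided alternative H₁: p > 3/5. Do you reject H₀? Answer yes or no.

Exact binomial: n=39, k=30, p₀=3/5=0.6000
P(X≥30) from Σ C(n,i)·p₀^i·(1−p₀)^(n−i)
p-value (one-sided, H₁ greater) = 0.02049
At α=0.01: p ≥ α → fail to reject H₀

reject H₀: no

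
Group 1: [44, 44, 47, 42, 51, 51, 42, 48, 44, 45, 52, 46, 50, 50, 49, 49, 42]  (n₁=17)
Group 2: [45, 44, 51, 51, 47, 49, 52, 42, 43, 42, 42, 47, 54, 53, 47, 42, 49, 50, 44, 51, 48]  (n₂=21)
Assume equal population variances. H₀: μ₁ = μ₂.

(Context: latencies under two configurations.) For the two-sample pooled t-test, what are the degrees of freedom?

df = n₁ + n₂ − 2 = 17 + 21 − 2 = 36

degrees of freedom = 36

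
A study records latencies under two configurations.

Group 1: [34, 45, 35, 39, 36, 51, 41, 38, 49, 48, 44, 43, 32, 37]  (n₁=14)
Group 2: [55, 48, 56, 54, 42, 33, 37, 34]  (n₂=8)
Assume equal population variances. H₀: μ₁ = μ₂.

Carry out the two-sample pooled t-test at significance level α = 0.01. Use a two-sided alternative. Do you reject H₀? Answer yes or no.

x̄₁=40.857, s₁=5.960, n₁=14
x̄₂=44.875, s₂=9.628, n₂=8
s_p² = [13·5.960² + 7·9.628²]/20 = 55.5295
SE = √(s_p²·(1/14+1/8)) = 3.3027
t = (40.857−44.875)/3.3027 = -1.2166
df = 20
p-value (two-sided) = 0.23794
At α=0.01: p ≥ α → fail to reject H₀

reject H₀: no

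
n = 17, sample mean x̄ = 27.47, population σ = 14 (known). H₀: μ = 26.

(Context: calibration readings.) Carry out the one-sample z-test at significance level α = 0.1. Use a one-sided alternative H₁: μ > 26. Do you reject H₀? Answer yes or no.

SE = σ/√n = 14/√17 = 3.3955
z = (x̄−μ₀)/SE = (27.47−26)/3.3955 = 0.4329
p-value (one-sided, H₁ greater) = 0.33253
At α=0.1: p ≥ α → fail to reject H₀

reject H₀: no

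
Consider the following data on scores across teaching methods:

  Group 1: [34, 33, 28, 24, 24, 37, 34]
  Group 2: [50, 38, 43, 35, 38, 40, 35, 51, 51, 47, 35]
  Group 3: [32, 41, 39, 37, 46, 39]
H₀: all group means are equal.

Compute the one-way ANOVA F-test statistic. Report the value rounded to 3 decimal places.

test statistic = 8.588

Group means [30.57, 42.09, 39.00], grand mean 37.958
SSB = Σnᵢ(x̄ᵢ−x̄)² = 576.335; SSW = ΣΣ(x−x̄ᵢ)² = 704.623
MSB = 576.335/2 = 288.1675; MSW = 704.623/21 = 33.5535
F = MSB/MSW = 8.5883
df = (2, 21)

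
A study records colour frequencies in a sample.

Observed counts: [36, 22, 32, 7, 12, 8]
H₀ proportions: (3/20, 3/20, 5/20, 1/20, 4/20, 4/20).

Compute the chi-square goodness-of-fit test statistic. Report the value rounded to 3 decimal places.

n = 117; E_i = n·p_i = [17.55, 17.55, 29.25, 5.85, 23.40, 23.40]
χ² = (36−17.55)²/17.55 + (22−17.55)²/17.55 + (32−29.25)²/29.25 + (7−5.85)²/5.85 + (12−23.40)²/23.40 + (8−23.40)²/23.40 = 36.6980
df = 5

test statistic = 36.698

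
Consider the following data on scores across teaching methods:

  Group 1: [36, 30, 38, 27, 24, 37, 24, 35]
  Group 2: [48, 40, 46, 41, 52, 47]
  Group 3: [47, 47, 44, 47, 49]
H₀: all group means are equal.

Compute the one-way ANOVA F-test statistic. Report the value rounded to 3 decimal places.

Group means [31.38, 45.67, 46.80], grand mean 39.947
SSB = Σnᵢ(x̄ᵢ−x̄)² = 1018.939; SSW = ΣΣ(x−x̄ᵢ)² = 354.008
MSB = 1018.939/2 = 509.4695; MSW = 354.008/16 = 22.1255
F = MSB/MSW = 23.0263
df = (2, 16)

test statistic = 23.026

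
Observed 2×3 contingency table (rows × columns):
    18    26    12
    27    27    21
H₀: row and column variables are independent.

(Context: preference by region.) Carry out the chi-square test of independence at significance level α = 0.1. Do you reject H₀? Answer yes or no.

Row totals [56, 75], col totals [45, 53, 33], n=131
χ² = (18−19.24)²/19.24 + (26−22.66)²/22.66 + (12−14.11)²/14.11 + (27−25.76)²/25.76 + (27−30.34)²/30.34 + (21−18.89)²/18.89 = 1.5503
df = 2
p-value (upper-tail) = 0.46063
At α=0.1: p ≥ α → fail to reject H₀

reject H₀: no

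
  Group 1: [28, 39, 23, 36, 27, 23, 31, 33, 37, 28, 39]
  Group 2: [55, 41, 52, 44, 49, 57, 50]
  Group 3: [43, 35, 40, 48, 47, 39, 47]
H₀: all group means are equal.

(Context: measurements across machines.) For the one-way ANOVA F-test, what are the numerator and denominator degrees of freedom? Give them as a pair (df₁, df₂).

k = 3 groups, N = 25 total
df = (k−1, N−k) = (3−1, 25−3) = (2, 22)

degrees of freedom = [2, 22]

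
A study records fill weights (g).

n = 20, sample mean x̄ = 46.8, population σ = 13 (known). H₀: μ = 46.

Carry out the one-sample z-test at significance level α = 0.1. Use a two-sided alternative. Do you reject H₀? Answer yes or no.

SE = σ/√n = 13/√20 = 2.9069
z = (x̄−μ₀)/SE = (46.8−46)/2.9069 = 0.2752
p-value (two-sided) = 0.78316
At α=0.1: p ≥ α → fail to reject H₀

reject H₀: no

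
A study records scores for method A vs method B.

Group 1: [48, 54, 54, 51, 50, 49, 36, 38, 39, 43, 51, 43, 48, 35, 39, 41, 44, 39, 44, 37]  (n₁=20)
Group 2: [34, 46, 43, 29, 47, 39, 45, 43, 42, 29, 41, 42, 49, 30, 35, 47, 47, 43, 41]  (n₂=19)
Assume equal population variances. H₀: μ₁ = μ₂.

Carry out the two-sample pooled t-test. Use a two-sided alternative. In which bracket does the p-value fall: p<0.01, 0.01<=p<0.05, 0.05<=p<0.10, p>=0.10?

p-value bracket: 0.05<=p<0.10

x̄₁=44.150, s₁=6.098, n₁=20
x̄₂=40.632, s₂=6.335, n₂=19
s_p² = [19·6.098² + 18·6.335²]/37 = 38.6208
SE = √(s_p²·(1/20+1/19)) = 1.9909
t = (44.150−40.632)/1.9909 = 1.7672
df = 37
p-value (two-sided) = 0.08544
→ bracket: 0.05<=p<0.10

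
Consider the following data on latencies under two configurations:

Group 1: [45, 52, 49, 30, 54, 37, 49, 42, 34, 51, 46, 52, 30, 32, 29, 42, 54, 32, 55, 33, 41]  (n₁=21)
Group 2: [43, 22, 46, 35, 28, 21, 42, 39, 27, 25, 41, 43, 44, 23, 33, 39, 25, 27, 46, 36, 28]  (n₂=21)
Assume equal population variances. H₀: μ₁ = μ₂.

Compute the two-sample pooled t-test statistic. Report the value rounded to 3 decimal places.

x̄₁=42.333, s₁=9.183, n₁=21
x̄₂=33.952, s₂=8.617, n₂=21
s_p² = [20·9.183² + 20·8.617²]/40 = 79.2905
SE = √(s_p²·(1/21+1/21)) = 2.7480
t = (42.333−33.952)/2.7480 = 3.0498
df = 40

test statistic = 3.050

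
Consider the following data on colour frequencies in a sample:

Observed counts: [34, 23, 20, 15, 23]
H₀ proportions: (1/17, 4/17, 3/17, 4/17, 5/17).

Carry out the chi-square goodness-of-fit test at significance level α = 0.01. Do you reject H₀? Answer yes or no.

n = 115; E_i = n·p_i = [6.76, 27.06, 20.29, 27.06, 33.82]
χ² = (34−6.76)²/6.76 + (23−27.06)²/27.06 + (20−20.29)²/20.29 + (15−27.06)²/27.06 + (23−33.82)²/33.82 = 119.1023
df = 4
p-value (upper-tail) = 0.00000
At α=0.01: p < α → reject H₀

reject H₀: yes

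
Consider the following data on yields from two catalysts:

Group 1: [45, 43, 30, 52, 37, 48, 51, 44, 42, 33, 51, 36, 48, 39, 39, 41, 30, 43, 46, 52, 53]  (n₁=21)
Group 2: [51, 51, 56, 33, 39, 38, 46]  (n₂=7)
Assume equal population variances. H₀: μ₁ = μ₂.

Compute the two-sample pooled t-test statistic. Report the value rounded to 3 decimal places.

test statistic = -0.572

x̄₁=43.000, s₁=7.120, n₁=21
x̄₂=44.857, s₂=8.395, n₂=7
s_p² = [20·7.120² + 6·8.395²]/26 = 55.2637
SE = √(s_p²·(1/21+1/7)) = 3.2444
t = (43.000−44.857)/3.2444 = -0.5724
df = 26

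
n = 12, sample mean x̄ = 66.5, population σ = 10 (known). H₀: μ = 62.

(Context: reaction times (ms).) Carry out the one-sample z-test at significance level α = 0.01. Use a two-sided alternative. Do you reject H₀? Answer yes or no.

SE = σ/√n = 10/√12 = 2.8868
z = (x̄−μ₀)/SE = (66.5−62)/2.8868 = 1.5588
p-value (two-sided) = 0.11903
At α=0.01: p ≥ α → fail to reject H₀

reject H₀: no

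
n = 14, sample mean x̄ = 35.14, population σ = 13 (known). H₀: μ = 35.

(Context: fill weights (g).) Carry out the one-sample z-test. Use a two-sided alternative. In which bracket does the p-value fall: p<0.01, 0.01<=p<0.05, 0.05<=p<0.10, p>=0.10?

p-value bracket: p>=0.10

SE = σ/√n = 13/√14 = 3.4744
z = (x̄−μ₀)/SE = (35.14−35)/3.4744 = 0.0403
p-value (two-sided) = 0.96786
→ bracket: p>=0.10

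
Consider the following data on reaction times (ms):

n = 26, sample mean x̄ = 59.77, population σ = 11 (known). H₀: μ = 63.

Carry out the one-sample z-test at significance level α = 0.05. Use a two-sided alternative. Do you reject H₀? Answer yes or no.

SE = σ/√n = 11/√26 = 2.1573
z = (x̄−μ₀)/SE = (59.77−63)/2.1573 = -1.4973
p-value (two-sided) = 0.13433
At α=0.05: p ≥ α → fail to reject H₀

reject H₀: no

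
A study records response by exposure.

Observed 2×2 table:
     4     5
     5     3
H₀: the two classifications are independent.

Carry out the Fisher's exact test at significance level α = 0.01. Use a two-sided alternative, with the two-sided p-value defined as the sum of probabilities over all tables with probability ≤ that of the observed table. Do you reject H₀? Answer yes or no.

Margins: r₁=9, r₂=8, c₁=9, c₂=8, n=17
p_obs = C(9,4)·C(8,5)/C(17,9); sum pmf over tables with pmf ≤ p_obs
p-value (two-sided) = 0.63719
At α=0.01: p ≥ α → fail to reject H₀

reject H₀: no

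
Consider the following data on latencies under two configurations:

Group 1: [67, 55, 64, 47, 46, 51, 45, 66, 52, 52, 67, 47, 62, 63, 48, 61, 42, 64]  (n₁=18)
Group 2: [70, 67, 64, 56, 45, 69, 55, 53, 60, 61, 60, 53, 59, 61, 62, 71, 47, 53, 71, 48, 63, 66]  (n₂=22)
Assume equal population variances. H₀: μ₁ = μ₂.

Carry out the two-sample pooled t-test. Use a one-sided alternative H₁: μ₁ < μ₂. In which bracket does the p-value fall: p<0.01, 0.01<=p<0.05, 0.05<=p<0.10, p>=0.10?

p-value bracket: 0.05<=p<0.10

x̄₁=55.500, s₁=8.665, n₁=18
x̄₂=59.727, s₂=7.759, n₂=22
s_p² = [17·8.665² + 21·7.759²]/38 = 66.8648
SE = √(s_p²·(1/18+1/22)) = 2.5989
t = (55.500−59.727)/2.5989 = -1.6266
df = 38
p-value (one-sided, H₁ less) = 0.05604
→ bracket: 0.05<=p<0.10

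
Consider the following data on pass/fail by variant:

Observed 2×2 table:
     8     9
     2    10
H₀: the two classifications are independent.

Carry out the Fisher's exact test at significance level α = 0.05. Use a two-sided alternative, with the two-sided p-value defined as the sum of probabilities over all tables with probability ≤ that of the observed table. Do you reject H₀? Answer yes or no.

reject H₀: no

Margins: r₁=17, r₂=12, c₁=10, c₂=19, n=29
p_obs = C(17,8)·C(12,2)/C(29,10); sum pmf over tables with pmf ≤ p_obs
p-value (two-sided) = 0.12608
At α=0.05: p ≥ α → fail to reject H₀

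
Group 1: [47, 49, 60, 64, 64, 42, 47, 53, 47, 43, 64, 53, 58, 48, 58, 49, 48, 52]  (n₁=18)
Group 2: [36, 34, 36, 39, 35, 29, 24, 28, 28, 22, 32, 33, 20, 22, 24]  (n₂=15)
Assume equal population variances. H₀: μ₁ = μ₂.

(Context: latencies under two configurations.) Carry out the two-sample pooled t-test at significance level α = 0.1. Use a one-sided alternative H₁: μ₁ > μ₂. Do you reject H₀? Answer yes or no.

x̄₁=52.556, s₁=7.156, n₁=18
x̄₂=29.467, s₂=6.046, n₂=15
s_p² = [17·7.156² + 14·6.046²]/31 = 44.5864
SE = √(s_p²·(1/18+1/15)) = 2.3344
t = (52.556−29.467)/2.3344 = 9.8907
df = 31
p-value (one-sided, H₁ greater) = 0.00000
At α=0.1: p < α → reject H₀

reject H₀: yes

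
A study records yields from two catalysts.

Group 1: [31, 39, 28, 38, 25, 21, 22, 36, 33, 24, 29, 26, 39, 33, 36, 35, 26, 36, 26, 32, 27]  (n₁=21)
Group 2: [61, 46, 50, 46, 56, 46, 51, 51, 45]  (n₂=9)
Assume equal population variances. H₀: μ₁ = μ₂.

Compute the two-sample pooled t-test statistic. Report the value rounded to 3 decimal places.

test statistic = -8.825

x̄₁=30.571, s₁=5.671, n₁=21
x̄₂=50.222, s₂=5.380, n₂=9
s_p² = [20·5.671² + 8·5.380²]/28 = 31.2392
SE = √(s_p²·(1/21+1/9)) = 2.2268
t = (30.571−50.222)/2.2268 = -8.8247
df = 28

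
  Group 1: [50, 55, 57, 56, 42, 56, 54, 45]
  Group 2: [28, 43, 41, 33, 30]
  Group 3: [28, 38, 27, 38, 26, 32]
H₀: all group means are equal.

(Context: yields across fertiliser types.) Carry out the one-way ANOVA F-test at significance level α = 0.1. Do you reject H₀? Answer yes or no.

reject H₀: yes

Group means [51.88, 35.00, 31.50], grand mean 41.000
SSB = Σnᵢ(x̄ᵢ−x̄)² = 1667.625; SSW = ΣΣ(x−x̄ᵢ)² = 548.375
MSB = 1667.625/2 = 833.8125; MSW = 548.375/16 = 34.2734
F = MSB/MSW = 24.3282
df = (2, 16)
p-value (upper-tail) = 0.00001
At α=0.1: p < α → reject H₀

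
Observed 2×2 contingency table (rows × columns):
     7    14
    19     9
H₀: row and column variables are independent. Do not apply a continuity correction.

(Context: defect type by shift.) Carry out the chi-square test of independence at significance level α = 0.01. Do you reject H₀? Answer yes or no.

reject H₀: no

Row totals [21, 28], col totals [26, 23], n=49
χ² = (7−11.14)²/11.14 + (14−9.86)²/9.86 + (19−14.86)²/14.86 + (9−13.14)²/13.14 = 5.7426
df = 1
p-value (upper-tail) = 0.01656
At α=0.01: p ≥ α → fail to reject H₀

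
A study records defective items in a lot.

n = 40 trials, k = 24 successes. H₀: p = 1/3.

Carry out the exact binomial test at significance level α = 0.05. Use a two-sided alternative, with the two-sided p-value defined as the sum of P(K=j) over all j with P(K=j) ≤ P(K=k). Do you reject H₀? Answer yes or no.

reject H₀: yes

Exact binomial: n=40, k=24, p₀=1/3=0.3333
P(X=j) = C(n,j)·p₀^j·(1−p₀)^(n−j); p = Σ P(X=j) over j with P(X=j) ≤ P(X=24)
p-value (two-sided) = 0.00062
At α=0.05: p < α → reject H₀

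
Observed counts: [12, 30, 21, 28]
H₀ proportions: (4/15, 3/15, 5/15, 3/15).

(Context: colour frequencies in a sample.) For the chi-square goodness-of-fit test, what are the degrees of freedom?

df = k − 1 = 4 − 1 = 3

degrees of freedom = 3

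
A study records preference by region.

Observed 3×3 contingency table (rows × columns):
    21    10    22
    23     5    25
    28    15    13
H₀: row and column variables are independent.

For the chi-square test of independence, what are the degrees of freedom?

degrees of freedom = 4

df = (r−1)(c−1) = (3−1)·(3−1) = 4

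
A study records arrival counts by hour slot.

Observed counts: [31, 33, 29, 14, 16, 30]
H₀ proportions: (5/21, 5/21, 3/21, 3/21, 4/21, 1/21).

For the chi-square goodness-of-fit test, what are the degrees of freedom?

degrees of freedom = 5

df = k − 1 = 6 − 1 = 5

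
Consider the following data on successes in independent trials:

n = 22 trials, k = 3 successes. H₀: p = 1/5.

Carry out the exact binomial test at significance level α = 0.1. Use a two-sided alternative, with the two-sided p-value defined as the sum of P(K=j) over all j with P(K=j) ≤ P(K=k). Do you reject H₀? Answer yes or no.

reject H₀: no

Exact binomial: n=22, k=3, p₀=1/5=0.2000
P(X=j) = C(n,j)·p₀^j·(1−p₀)^(n−j); p = Σ P(X=j) over j with P(X=j) ≤ P(X=3)
p-value (two-sided) = 0.59940
At α=0.1: p ≥ α → fail to reject H₀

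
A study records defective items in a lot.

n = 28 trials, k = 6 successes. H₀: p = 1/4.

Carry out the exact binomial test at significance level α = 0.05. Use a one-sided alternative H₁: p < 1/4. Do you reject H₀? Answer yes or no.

Exact binomial: n=28, k=6, p₀=1/4=0.2500
P(X≤6) from Σ C(n,i)·p₀^i·(1−p₀)^(n−i)
p-value (one-sided, H₁ less) = 0.42786
At α=0.05: p ≥ α → fail to reject H₀

reject H₀: no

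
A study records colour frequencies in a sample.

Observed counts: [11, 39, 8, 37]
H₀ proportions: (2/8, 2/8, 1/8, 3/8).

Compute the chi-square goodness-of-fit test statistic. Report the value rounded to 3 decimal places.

test statistic = 17.954

n = 95; E_i = n·p_i = [23.75, 23.75, 11.88, 35.62]
χ² = (11−23.75)²/23.75 + (39−23.75)²/23.75 + (8−11.88)²/11.88 + (37−35.62)²/35.62 = 17.9544
df = 3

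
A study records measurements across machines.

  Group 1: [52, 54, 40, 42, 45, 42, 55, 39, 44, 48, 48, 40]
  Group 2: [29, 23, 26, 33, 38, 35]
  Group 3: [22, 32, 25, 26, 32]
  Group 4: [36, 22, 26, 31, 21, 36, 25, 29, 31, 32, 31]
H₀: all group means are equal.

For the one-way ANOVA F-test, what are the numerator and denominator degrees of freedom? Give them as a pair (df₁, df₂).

k = 4 groups, N = 34 total
df = (k−1, N−k) = (4−1, 34−4) = (3, 30)

degrees of freedom = [3, 30]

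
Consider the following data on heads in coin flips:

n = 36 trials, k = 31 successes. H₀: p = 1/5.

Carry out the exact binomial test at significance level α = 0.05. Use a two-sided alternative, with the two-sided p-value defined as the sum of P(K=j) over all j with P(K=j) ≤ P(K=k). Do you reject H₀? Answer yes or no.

reject H₀: yes

Exact binomial: n=36, k=31, p₀=1/5=0.2000
P(X=j) = C(n,j)·p₀^j·(1−p₀)^(n−j); p = Σ P(X=j) over j with P(X=j) ≤ P(X=31)
p-value (two-sided) = 0.00000
At α=0.05: p < α → reject H₀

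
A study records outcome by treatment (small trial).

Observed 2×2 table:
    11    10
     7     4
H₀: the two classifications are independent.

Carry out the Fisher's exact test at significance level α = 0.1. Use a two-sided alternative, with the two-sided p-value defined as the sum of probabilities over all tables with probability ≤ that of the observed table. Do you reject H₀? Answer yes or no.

Margins: r₁=21, r₂=11, c₁=18, c₂=14, n=32
p_obs = C(21,11)·C(11,7)/C(32,18); sum pmf over tables with pmf ≤ p_obs
p-value (two-sided) = 0.71195
At α=0.1: p ≥ α → fail to reject H₀

reject H₀: no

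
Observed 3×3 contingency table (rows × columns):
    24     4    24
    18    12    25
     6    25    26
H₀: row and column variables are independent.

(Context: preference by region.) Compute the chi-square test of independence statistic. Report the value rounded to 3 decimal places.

test statistic = 26.698

Row totals [52, 55, 57], col totals [48, 41, 75], n=164
χ² = (24−15.22)²/15.22 + (4−13.00)²/13.00 + (24−23.78)²/23.78 + (18−16.10)²/16.10 + (12−13.75)²/13.75 + (25−25.15)²/25.15 + (6−16.68)²/16.68 + (25−14.25)²/14.25 + (26−26.07)²/26.07 = 26.6976
df = 4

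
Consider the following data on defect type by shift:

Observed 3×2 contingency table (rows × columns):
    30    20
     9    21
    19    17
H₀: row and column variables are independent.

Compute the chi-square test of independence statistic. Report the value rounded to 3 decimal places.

Row totals [50, 30, 36], col totals [58, 58], n=116
χ² = (30−25.00)²/25.00 + (20−25.00)²/25.00 + (9−15.00)²/15.00 + (21−15.00)²/15.00 + (19−18.00)²/18.00 + (17−18.00)²/18.00 = 6.9111
df = 2

test statistic = 6.911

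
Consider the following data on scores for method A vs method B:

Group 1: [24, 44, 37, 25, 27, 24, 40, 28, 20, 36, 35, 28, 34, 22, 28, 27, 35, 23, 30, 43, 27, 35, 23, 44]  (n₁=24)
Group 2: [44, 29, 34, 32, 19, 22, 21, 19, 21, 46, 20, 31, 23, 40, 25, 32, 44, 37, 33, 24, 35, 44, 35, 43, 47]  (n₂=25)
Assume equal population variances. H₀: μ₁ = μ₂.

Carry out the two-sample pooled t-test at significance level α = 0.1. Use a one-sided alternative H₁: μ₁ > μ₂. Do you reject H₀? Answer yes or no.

reject H₀: no

x̄₁=30.792, s₁=7.283, n₁=24
x̄₂=32.000, s₂=9.385, n₂=25
s_p² = [23·7.283² + 24·9.385²]/47 = 70.9353
SE = √(s_p²·(1/24+1/25)) = 2.4069
t = (30.792−32.000)/2.4069 = -0.5020
df = 47
p-value (one-sided, H₁ greater) = 0.69101
At α=0.1: p ≥ α → fail to reject H₀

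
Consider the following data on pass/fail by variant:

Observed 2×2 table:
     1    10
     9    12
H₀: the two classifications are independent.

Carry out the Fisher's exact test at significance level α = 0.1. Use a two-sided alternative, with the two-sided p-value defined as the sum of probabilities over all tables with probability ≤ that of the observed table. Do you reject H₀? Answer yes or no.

reject H₀: no

Margins: r₁=11, r₂=21, c₁=10, c₂=22, n=32
p_obs = C(11,1)·C(21,9)/C(32,10); sum pmf over tables with pmf ≤ p_obs
p-value (two-sided) = 0.10581
At α=0.1: p ≥ α → fail to reject H₀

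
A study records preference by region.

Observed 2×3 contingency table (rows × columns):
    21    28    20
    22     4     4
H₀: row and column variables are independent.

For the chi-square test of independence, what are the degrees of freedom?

degrees of freedom = 2

df = (r−1)(c−1) = (2−1)·(3−1) = 2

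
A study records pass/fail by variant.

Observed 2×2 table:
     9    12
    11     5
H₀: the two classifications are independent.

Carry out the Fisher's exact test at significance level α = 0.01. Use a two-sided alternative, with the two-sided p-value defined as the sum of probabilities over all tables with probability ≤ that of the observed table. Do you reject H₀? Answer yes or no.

Margins: r₁=21, r₂=16, c₁=20, c₂=17, n=37
p_obs = C(21,9)·C(16,11)/C(37,20); sum pmf over tables with pmf ≤ p_obs
p-value (two-sided) = 0.18453
At α=0.01: p ≥ α → fail to reject H₀

reject H₀: no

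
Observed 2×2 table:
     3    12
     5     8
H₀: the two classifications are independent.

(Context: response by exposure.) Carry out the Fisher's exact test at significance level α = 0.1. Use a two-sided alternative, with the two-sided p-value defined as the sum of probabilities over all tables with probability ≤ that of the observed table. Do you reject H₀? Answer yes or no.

Margins: r₁=15, r₂=13, c₁=8, c₂=20, n=28
p_obs = C(15,3)·C(13,5)/C(28,8); sum pmf over tables with pmf ≤ p_obs
p-value (two-sided) = 0.40966
At α=0.1: p ≥ α → fail to reject H₀

reject H₀: no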